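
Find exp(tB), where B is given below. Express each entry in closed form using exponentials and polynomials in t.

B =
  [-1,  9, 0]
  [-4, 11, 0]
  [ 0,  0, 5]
e^{tB} =
  [-6*t*exp(5*t) + exp(5*t), 9*t*exp(5*t), 0]
  [-4*t*exp(5*t), 6*t*exp(5*t) + exp(5*t), 0]
  [0, 0, exp(5*t)]

Strategy: write B = P · J · P⁻¹ where J is a Jordan canonical form, so e^{tB} = P · e^{tJ} · P⁻¹, and e^{tJ} can be computed block-by-block.

B has Jordan form
J =
  [5, 1, 0]
  [0, 5, 0]
  [0, 0, 5]
(up to reordering of blocks).

Per-block formulas:
  For a 1×1 block at λ = 5: exp(t · [5]) = [e^(5t)].
  For a 2×2 Jordan block J_2(5): exp(t · J_2(5)) = e^(5t)·(I + t·N), where N is the 2×2 nilpotent shift.

After assembling e^{tJ} and conjugating by P, we get:

e^{tB} =
  [-6*t*exp(5*t) + exp(5*t), 9*t*exp(5*t), 0]
  [-4*t*exp(5*t), 6*t*exp(5*t) + exp(5*t), 0]
  [0, 0, exp(5*t)]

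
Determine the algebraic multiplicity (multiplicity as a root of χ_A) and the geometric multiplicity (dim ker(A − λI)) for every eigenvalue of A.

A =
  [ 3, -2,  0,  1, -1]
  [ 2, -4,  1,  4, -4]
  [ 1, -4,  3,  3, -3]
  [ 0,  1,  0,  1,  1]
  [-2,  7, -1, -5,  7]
λ = 2: alg = 5, geom = 2

Step 1 — factor the characteristic polynomial to read off the algebraic multiplicities:
  χ_A(x) = (x - 2)^5

Step 2 — compute geometric multiplicities via the rank-nullity identity g(λ) = n − rank(A − λI):
  rank(A − (2)·I) = 3, so dim ker(A − (2)·I) = n − 3 = 2

Summary:
  λ = 2: algebraic multiplicity = 5, geometric multiplicity = 2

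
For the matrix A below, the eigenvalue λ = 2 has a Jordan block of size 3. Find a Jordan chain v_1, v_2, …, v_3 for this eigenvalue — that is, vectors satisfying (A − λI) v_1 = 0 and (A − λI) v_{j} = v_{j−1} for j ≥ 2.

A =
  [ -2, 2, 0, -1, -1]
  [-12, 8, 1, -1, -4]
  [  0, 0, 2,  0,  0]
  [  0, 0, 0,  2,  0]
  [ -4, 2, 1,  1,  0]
A Jordan chain for λ = 2 of length 3:
v_1 = (-4, -8, 0, 0, 0)ᵀ
v_2 = (-4, -12, 0, 0, -4)ᵀ
v_3 = (1, 0, 0, 0, 0)ᵀ

Let N = A − (2)·I. We want v_3 with N^3 v_3 = 0 but N^2 v_3 ≠ 0; then v_{j-1} := N · v_j for j = 3, …, 2.

Pick v_3 = (1, 0, 0, 0, 0)ᵀ.
Then v_2 = N · v_3 = (-4, -12, 0, 0, -4)ᵀ.
Then v_1 = N · v_2 = (-4, -8, 0, 0, 0)ᵀ.

Sanity check: (A − (2)·I) v_1 = (0, 0, 0, 0, 0)ᵀ = 0. ✓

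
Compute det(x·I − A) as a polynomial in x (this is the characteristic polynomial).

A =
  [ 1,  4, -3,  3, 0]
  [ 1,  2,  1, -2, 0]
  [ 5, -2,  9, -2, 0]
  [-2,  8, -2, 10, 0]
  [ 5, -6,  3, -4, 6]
x^5 - 28*x^4 + 312*x^3 - 1728*x^2 + 4752*x - 5184

Expanding det(x·I − A) (e.g. by cofactor expansion or by noting that A is similar to its Jordan form J, which has the same characteristic polynomial as A) gives
  χ_A(x) = x^5 - 28*x^4 + 312*x^3 - 1728*x^2 + 4752*x - 5184
which factors as (x - 6)^4*(x - 4). The eigenvalues (with algebraic multiplicities) are λ = 4 with multiplicity 1, λ = 6 with multiplicity 4.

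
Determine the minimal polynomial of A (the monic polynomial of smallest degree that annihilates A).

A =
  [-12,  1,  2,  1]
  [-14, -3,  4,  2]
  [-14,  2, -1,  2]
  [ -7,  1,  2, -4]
x^2 + 10*x + 25

The characteristic polynomial is χ_A(x) = (x + 5)^4, so the eigenvalues are known. The minimal polynomial is
  m_A(x) = Π_λ (x − λ)^{k_λ}
where k_λ is the size of the *largest* Jordan block for λ (equivalently, the smallest k with (A − λI)^k v = 0 for every generalised eigenvector v of λ).

  λ = -5: largest Jordan block has size 2, contributing (x + 5)^2

So m_A(x) = (x + 5)^2 = x^2 + 10*x + 25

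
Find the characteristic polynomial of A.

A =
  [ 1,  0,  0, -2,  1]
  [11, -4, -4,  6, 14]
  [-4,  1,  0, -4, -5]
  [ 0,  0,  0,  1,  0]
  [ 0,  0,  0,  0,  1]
x^5 + x^4 - 5*x^3 - x^2 + 8*x - 4

Expanding det(x·I − A) (e.g. by cofactor expansion or by noting that A is similar to its Jordan form J, which has the same characteristic polynomial as A) gives
  χ_A(x) = x^5 + x^4 - 5*x^3 - x^2 + 8*x - 4
which factors as (x - 1)^3*(x + 2)^2. The eigenvalues (with algebraic multiplicities) are λ = -2 with multiplicity 2, λ = 1 with multiplicity 3.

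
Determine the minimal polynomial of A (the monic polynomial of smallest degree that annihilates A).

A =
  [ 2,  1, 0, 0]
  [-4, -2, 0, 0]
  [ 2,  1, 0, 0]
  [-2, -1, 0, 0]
x^2

The characteristic polynomial is χ_A(x) = x^4, so the eigenvalues are known. The minimal polynomial is
  m_A(x) = Π_λ (x − λ)^{k_λ}
where k_λ is the size of the *largest* Jordan block for λ (equivalently, the smallest k with (A − λI)^k v = 0 for every generalised eigenvector v of λ).

  λ = 0: largest Jordan block has size 2, contributing (x − 0)^2

So m_A(x) = x^2 = x^2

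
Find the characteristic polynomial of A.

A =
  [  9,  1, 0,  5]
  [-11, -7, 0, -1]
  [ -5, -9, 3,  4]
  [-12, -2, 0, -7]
x^4 + 2*x^3 - 23*x^2 - 24*x + 144

Expanding det(x·I − A) (e.g. by cofactor expansion or by noting that A is similar to its Jordan form J, which has the same characteristic polynomial as A) gives
  χ_A(x) = x^4 + 2*x^3 - 23*x^2 - 24*x + 144
which factors as (x - 3)^2*(x + 4)^2. The eigenvalues (with algebraic multiplicities) are λ = -4 with multiplicity 2, λ = 3 with multiplicity 2.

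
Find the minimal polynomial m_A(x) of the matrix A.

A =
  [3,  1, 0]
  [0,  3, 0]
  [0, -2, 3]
x^2 - 6*x + 9

The characteristic polynomial is χ_A(x) = (x - 3)^3, so the eigenvalues are known. The minimal polynomial is
  m_A(x) = Π_λ (x − λ)^{k_λ}
where k_λ is the size of the *largest* Jordan block for λ (equivalently, the smallest k with (A − λI)^k v = 0 for every generalised eigenvector v of λ).

  λ = 3: largest Jordan block has size 2, contributing (x − 3)^2

So m_A(x) = (x - 3)^2 = x^2 - 6*x + 9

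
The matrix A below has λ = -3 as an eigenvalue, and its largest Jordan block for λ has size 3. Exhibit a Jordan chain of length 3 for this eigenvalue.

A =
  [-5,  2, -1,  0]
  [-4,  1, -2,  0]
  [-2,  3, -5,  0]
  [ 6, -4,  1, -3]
A Jordan chain for λ = -3 of length 3:
v_1 = (-2, -4, -4, 2)ᵀ
v_2 = (-2, -4, -2, 6)ᵀ
v_3 = (1, 0, 0, 0)ᵀ

Let N = A − (-3)·I. We want v_3 with N^3 v_3 = 0 but N^2 v_3 ≠ 0; then v_{j-1} := N · v_j for j = 3, …, 2.

Pick v_3 = (1, 0, 0, 0)ᵀ.
Then v_2 = N · v_3 = (-2, -4, -2, 6)ᵀ.
Then v_1 = N · v_2 = (-2, -4, -4, 2)ᵀ.

Sanity check: (A − (-3)·I) v_1 = (0, 0, 0, 0)ᵀ = 0. ✓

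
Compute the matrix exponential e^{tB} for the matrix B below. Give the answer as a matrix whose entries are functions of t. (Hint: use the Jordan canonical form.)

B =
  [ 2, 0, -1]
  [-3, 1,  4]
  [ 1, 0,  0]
e^{tB} =
  [t*exp(t) + exp(t), 0, -t*exp(t)]
  [t^2*exp(t)/2 - 3*t*exp(t), exp(t), -t^2*exp(t)/2 + 4*t*exp(t)]
  [t*exp(t), 0, -t*exp(t) + exp(t)]

Strategy: write B = P · J · P⁻¹ where J is a Jordan canonical form, so e^{tB} = P · e^{tJ} · P⁻¹, and e^{tJ} can be computed block-by-block.

B has Jordan form
J =
  [1, 1, 0]
  [0, 1, 1]
  [0, 0, 1]
(up to reordering of blocks).

Per-block formulas:
  For a 3×3 Jordan block J_3(1): exp(t · J_3(1)) = e^(1t)·(I + t·N + (t^2/2)·N^2), where N is the 3×3 nilpotent shift.

After assembling e^{tJ} and conjugating by P, we get:

e^{tB} =
  [t*exp(t) + exp(t), 0, -t*exp(t)]
  [t^2*exp(t)/2 - 3*t*exp(t), exp(t), -t^2*exp(t)/2 + 4*t*exp(t)]
  [t*exp(t), 0, -t*exp(t) + exp(t)]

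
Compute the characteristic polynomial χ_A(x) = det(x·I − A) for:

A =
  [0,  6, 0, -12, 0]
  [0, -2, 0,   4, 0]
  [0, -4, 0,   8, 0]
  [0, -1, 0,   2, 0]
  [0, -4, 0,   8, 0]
x^5

Expanding det(x·I − A) (e.g. by cofactor expansion or by noting that A is similar to its Jordan form J, which has the same characteristic polynomial as A) gives
  χ_A(x) = x^5
which factors as x^5. The eigenvalues (with algebraic multiplicities) are λ = 0 with multiplicity 5.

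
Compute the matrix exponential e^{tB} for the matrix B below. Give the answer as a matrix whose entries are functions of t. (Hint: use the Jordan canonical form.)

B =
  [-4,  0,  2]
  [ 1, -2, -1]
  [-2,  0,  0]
e^{tB} =
  [-2*t*exp(-2*t) + exp(-2*t), 0, 2*t*exp(-2*t)]
  [t*exp(-2*t), exp(-2*t), -t*exp(-2*t)]
  [-2*t*exp(-2*t), 0, 2*t*exp(-2*t) + exp(-2*t)]

Strategy: write B = P · J · P⁻¹ where J is a Jordan canonical form, so e^{tB} = P · e^{tJ} · P⁻¹, and e^{tJ} can be computed block-by-block.

B has Jordan form
J =
  [-2,  1,  0]
  [ 0, -2,  0]
  [ 0,  0, -2]
(up to reordering of blocks).

Per-block formulas:
  For a 1×1 block at λ = -2: exp(t · [-2]) = [e^(-2t)].
  For a 2×2 Jordan block J_2(-2): exp(t · J_2(-2)) = e^(-2t)·(I + t·N), where N is the 2×2 nilpotent shift.

After assembling e^{tJ} and conjugating by P, we get:

e^{tB} =
  [-2*t*exp(-2*t) + exp(-2*t), 0, 2*t*exp(-2*t)]
  [t*exp(-2*t), exp(-2*t), -t*exp(-2*t)]
  [-2*t*exp(-2*t), 0, 2*t*exp(-2*t) + exp(-2*t)]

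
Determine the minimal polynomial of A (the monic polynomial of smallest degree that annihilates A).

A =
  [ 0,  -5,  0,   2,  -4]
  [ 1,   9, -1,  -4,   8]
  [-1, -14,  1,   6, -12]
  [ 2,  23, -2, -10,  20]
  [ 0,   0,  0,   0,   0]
x^3

The characteristic polynomial is χ_A(x) = x^5, so the eigenvalues are known. The minimal polynomial is
  m_A(x) = Π_λ (x − λ)^{k_λ}
where k_λ is the size of the *largest* Jordan block for λ (equivalently, the smallest k with (A − λI)^k v = 0 for every generalised eigenvector v of λ).

  λ = 0: largest Jordan block has size 3, contributing (x − 0)^3

So m_A(x) = x^3 = x^3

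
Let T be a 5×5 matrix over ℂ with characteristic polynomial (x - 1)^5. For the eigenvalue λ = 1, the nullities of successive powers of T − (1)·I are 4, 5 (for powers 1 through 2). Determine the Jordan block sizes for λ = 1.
Block sizes for λ = 1: [2, 1, 1, 1]

From the dimensions of kernels of powers, the number of Jordan blocks of size at least j is d_j − d_{j−1} where d_j = dim ker(N^j) (with d_0 = 0). Computing the differences gives [4, 1].
The number of blocks of size exactly k is (#blocks of size ≥ k) − (#blocks of size ≥ k + 1), so the partition is: 3 block(s) of size 1, 1 block(s) of size 2.
In nonincreasing order the block sizes are [2, 1, 1, 1].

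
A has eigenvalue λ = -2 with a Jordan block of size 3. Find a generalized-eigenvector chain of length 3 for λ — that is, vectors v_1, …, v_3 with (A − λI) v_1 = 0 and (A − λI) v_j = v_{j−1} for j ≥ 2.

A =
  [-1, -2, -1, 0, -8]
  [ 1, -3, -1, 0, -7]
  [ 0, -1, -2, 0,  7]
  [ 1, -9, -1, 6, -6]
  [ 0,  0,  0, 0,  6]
A Jordan chain for λ = -2 of length 3:
v_1 = (-1, 0, -1, 0, 0)ᵀ
v_2 = (1, 1, 0, 1, 0)ᵀ
v_3 = (1, 0, 0, 0, 0)ᵀ

Let N = A − (-2)·I. We want v_3 with N^3 v_3 = 0 but N^2 v_3 ≠ 0; then v_{j-1} := N · v_j for j = 3, …, 2.

Pick v_3 = (1, 0, 0, 0, 0)ᵀ.
Then v_2 = N · v_3 = (1, 1, 0, 1, 0)ᵀ.
Then v_1 = N · v_2 = (-1, 0, -1, 0, 0)ᵀ.

Sanity check: (A − (-2)·I) v_1 = (0, 0, 0, 0, 0)ᵀ = 0. ✓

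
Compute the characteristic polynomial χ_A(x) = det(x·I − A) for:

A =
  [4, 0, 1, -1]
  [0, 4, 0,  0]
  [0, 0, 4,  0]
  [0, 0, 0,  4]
x^4 - 16*x^3 + 96*x^2 - 256*x + 256

Expanding det(x·I − A) (e.g. by cofactor expansion or by noting that A is similar to its Jordan form J, which has the same characteristic polynomial as A) gives
  χ_A(x) = x^4 - 16*x^3 + 96*x^2 - 256*x + 256
which factors as (x - 4)^4. The eigenvalues (with algebraic multiplicities) are λ = 4 with multiplicity 4.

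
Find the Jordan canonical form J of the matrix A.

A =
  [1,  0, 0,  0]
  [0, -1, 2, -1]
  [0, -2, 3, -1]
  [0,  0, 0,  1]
J_2(1) ⊕ J_1(1) ⊕ J_1(1)

The characteristic polynomial is
  det(x·I − A) = x^4 - 4*x^3 + 6*x^2 - 4*x + 1 = (x - 1)^4

Eigenvalues and multiplicities (the geometric multiplicity of λ is n − rank(A − λI), which equals the number of Jordan blocks for λ):
  λ = 1: algebraic multiplicity = 4, geometric multiplicity = 3

Determining the block sizes for each eigenvalue:
  λ = 1: 3 blocks summing to 4 forces exactly one block of size 2 and the rest size 1 → block sizes [2, 1, 1]

Assembling the blocks gives a Jordan form
J =
  [1, 1, 0, 0]
  [0, 1, 0, 0]
  [0, 0, 1, 0]
  [0, 0, 0, 1]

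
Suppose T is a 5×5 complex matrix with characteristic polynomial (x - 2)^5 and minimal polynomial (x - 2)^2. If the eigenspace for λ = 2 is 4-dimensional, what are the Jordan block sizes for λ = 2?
Block sizes for λ = 2: [2, 1, 1, 1]

Step 1 — from the characteristic polynomial, algebraic multiplicity of λ = 2 is 5. From dim ker(T − (2)·I) = 4, there are exactly 4 Jordan blocks for λ = 2.
Step 2 — from the minimal polynomial, the factor (x − 2)^2 tells us the largest block for λ = 2 has size 2.
Step 3 — with total size 5, 4 blocks, and largest block 2, the block sizes (in nonincreasing order) are [2, 1, 1, 1].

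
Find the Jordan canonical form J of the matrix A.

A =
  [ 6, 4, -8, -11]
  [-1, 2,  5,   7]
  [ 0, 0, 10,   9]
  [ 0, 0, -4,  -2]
J_2(4) ⊕ J_2(4)

The characteristic polynomial is
  det(x·I − A) = x^4 - 16*x^3 + 96*x^2 - 256*x + 256 = (x - 4)^4

Eigenvalues and multiplicities (the geometric multiplicity of λ is n − rank(A − λI), which equals the number of Jordan blocks for λ):
  λ = 4: algebraic multiplicity = 4, geometric multiplicity = 2

Determining the block sizes for each eigenvalue:
  λ = 4: with am = 4 and gm = 2, the partition is not yet determined (e.g. several partitions of 4 into 2 parts exist). Let N = A − (4)·I. Computing rank(N^1) = 2, rank(N^2) = 0; the number of blocks of size ≥ j is rank(N^{j−1}) − rank(N^j), giving [2, 2]. So we have 2 block(s) of size 2 → block sizes [2, 2]

Assembling the blocks gives a Jordan form
J =
  [4, 1, 0, 0]
  [0, 4, 0, 0]
  [0, 0, 4, 1]
  [0, 0, 0, 4]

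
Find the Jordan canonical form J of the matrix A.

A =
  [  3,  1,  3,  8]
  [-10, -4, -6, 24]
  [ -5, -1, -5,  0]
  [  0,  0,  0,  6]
J_2(-2) ⊕ J_1(-2) ⊕ J_1(6)

The characteristic polynomial is
  det(x·I − A) = x^4 - 24*x^2 - 64*x - 48 = (x - 6)*(x + 2)^3

Eigenvalues and multiplicities (the geometric multiplicity of λ is n − rank(A − λI), which equals the number of Jordan blocks for λ):
  λ = -2: algebraic multiplicity = 3, geometric multiplicity = 2
  λ = 6: algebraic multiplicity = 1, geometric multiplicity = 1

Determining the block sizes for each eigenvalue:
  λ = -2: 2 blocks summing to 3 forces exactly one block of size 2 and the rest size 1 → block sizes [2, 1]
  λ = 6: one block (gm = 1), so the single block has size am = 1 → block sizes [1]

Assembling the blocks gives a Jordan form
J =
  [-2,  1,  0, 0]
  [ 0, -2,  0, 0]
  [ 0,  0, -2, 0]
  [ 0,  0,  0, 6]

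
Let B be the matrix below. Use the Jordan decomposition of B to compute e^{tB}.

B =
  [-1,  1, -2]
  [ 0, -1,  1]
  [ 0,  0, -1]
e^{tB} =
  [exp(-t), t*exp(-t), t^2*exp(-t)/2 - 2*t*exp(-t)]
  [0, exp(-t), t*exp(-t)]
  [0, 0, exp(-t)]

Strategy: write B = P · J · P⁻¹ where J is a Jordan canonical form, so e^{tB} = P · e^{tJ} · P⁻¹, and e^{tJ} can be computed block-by-block.

B has Jordan form
J =
  [-1,  1,  0]
  [ 0, -1,  1]
  [ 0,  0, -1]
(up to reordering of blocks).

Per-block formulas:
  For a 3×3 Jordan block J_3(-1): exp(t · J_3(-1)) = e^(-1t)·(I + t·N + (t^2/2)·N^2), where N is the 3×3 nilpotent shift.

After assembling e^{tJ} and conjugating by P, we get:

e^{tB} =
  [exp(-t), t*exp(-t), t^2*exp(-t)/2 - 2*t*exp(-t)]
  [0, exp(-t), t*exp(-t)]
  [0, 0, exp(-t)]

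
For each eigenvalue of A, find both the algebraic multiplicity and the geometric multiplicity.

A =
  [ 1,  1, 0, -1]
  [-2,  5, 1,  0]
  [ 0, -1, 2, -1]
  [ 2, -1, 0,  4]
λ = 3: alg = 4, geom = 2

Step 1 — factor the characteristic polynomial to read off the algebraic multiplicities:
  χ_A(x) = (x - 3)^4

Step 2 — compute geometric multiplicities via the rank-nullity identity g(λ) = n − rank(A − λI):
  rank(A − (3)·I) = 2, so dim ker(A − (3)·I) = n − 2 = 2

Summary:
  λ = 3: algebraic multiplicity = 4, geometric multiplicity = 2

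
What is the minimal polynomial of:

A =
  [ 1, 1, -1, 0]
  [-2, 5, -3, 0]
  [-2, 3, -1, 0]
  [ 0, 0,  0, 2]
x^3 - 5*x^2 + 8*x - 4

The characteristic polynomial is χ_A(x) = (x - 2)^3*(x - 1), so the eigenvalues are known. The minimal polynomial is
  m_A(x) = Π_λ (x − λ)^{k_λ}
where k_λ is the size of the *largest* Jordan block for λ (equivalently, the smallest k with (A − λI)^k v = 0 for every generalised eigenvector v of λ).

  λ = 1: largest Jordan block has size 1, contributing (x − 1)
  λ = 2: largest Jordan block has size 2, contributing (x − 2)^2

So m_A(x) = (x - 2)^2*(x - 1) = x^3 - 5*x^2 + 8*x - 4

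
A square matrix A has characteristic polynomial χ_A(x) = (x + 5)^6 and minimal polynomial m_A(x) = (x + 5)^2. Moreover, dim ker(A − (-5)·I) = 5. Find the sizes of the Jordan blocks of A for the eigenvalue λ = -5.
Block sizes for λ = -5: [2, 1, 1, 1, 1]

Step 1 — from the characteristic polynomial, algebraic multiplicity of λ = -5 is 6. From dim ker(A − (-5)·I) = 5, there are exactly 5 Jordan blocks for λ = -5.
Step 2 — from the minimal polynomial, the factor (x + 5)^2 tells us the largest block for λ = -5 has size 2.
Step 3 — with total size 6, 5 blocks, and largest block 2, the block sizes (in nonincreasing order) are [2, 1, 1, 1, 1].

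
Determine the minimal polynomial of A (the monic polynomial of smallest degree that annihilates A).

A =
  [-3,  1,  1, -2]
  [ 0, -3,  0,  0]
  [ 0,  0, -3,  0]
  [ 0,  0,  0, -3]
x^2 + 6*x + 9

The characteristic polynomial is χ_A(x) = (x + 3)^4, so the eigenvalues are known. The minimal polynomial is
  m_A(x) = Π_λ (x − λ)^{k_λ}
where k_λ is the size of the *largest* Jordan block for λ (equivalently, the smallest k with (A − λI)^k v = 0 for every generalised eigenvector v of λ).

  λ = -3: largest Jordan block has size 2, contributing (x + 3)^2

So m_A(x) = (x + 3)^2 = x^2 + 6*x + 9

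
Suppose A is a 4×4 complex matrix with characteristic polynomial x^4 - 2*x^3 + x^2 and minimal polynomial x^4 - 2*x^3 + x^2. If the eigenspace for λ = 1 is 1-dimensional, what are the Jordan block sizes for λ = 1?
Block sizes for λ = 1: [2]

Step 1 — from the characteristic polynomial, algebraic multiplicity of λ = 1 is 2. From dim ker(A − (1)·I) = 1, there are exactly 1 Jordan blocks for λ = 1.
Step 2 — from the minimal polynomial, the factor (x − 1)^2 tells us the largest block for λ = 1 has size 2.
Step 3 — with total size 2, 1 blocks, and largest block 2, the block sizes (in nonincreasing order) are [2].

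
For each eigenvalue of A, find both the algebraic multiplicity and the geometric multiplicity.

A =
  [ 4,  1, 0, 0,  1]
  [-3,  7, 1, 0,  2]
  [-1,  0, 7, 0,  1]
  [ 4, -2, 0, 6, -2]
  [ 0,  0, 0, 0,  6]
λ = 6: alg = 5, geom = 3

Step 1 — factor the characteristic polynomial to read off the algebraic multiplicities:
  χ_A(x) = (x - 6)^5

Step 2 — compute geometric multiplicities via the rank-nullity identity g(λ) = n − rank(A − λI):
  rank(A − (6)·I) = 2, so dim ker(A − (6)·I) = n − 2 = 3

Summary:
  λ = 6: algebraic multiplicity = 5, geometric multiplicity = 3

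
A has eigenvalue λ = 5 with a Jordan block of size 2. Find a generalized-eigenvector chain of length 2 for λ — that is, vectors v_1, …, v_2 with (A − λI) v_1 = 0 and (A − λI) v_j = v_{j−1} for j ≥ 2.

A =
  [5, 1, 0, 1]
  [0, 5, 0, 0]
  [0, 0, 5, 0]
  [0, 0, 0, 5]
A Jordan chain for λ = 5 of length 2:
v_1 = (1, 0, 0, 0)ᵀ
v_2 = (0, 1, 0, 0)ᵀ

Let N = A − (5)·I. We want v_2 with N^2 v_2 = 0 but N^1 v_2 ≠ 0; then v_{j-1} := N · v_j for j = 2, …, 2.

Pick v_2 = (0, 1, 0, 0)ᵀ.
Then v_1 = N · v_2 = (1, 0, 0, 0)ᵀ.

Sanity check: (A − (5)·I) v_1 = (0, 0, 0, 0)ᵀ = 0. ✓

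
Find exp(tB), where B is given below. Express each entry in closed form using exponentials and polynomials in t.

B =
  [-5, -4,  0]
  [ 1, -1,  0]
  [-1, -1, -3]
e^{tB} =
  [-2*t*exp(-3*t) + exp(-3*t), -4*t*exp(-3*t), 0]
  [t*exp(-3*t), 2*t*exp(-3*t) + exp(-3*t), 0]
  [t^2*exp(-3*t)/2 - t*exp(-3*t), t^2*exp(-3*t) - t*exp(-3*t), exp(-3*t)]

Strategy: write B = P · J · P⁻¹ where J is a Jordan canonical form, so e^{tB} = P · e^{tJ} · P⁻¹, and e^{tJ} can be computed block-by-block.

B has Jordan form
J =
  [-3,  1,  0]
  [ 0, -3,  1]
  [ 0,  0, -3]
(up to reordering of blocks).

Per-block formulas:
  For a 3×3 Jordan block J_3(-3): exp(t · J_3(-3)) = e^(-3t)·(I + t·N + (t^2/2)·N^2), where N is the 3×3 nilpotent shift.

After assembling e^{tJ} and conjugating by P, we get:

e^{tB} =
  [-2*t*exp(-3*t) + exp(-3*t), -4*t*exp(-3*t), 0]
  [t*exp(-3*t), 2*t*exp(-3*t) + exp(-3*t), 0]
  [t^2*exp(-3*t)/2 - t*exp(-3*t), t^2*exp(-3*t) - t*exp(-3*t), exp(-3*t)]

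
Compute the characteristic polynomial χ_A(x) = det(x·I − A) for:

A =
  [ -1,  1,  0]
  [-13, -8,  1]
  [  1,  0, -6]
x^3 + 15*x^2 + 75*x + 125

Expanding det(x·I − A) (e.g. by cofactor expansion or by noting that A is similar to its Jordan form J, which has the same characteristic polynomial as A) gives
  χ_A(x) = x^3 + 15*x^2 + 75*x + 125
which factors as (x + 5)^3. The eigenvalues (with algebraic multiplicities) are λ = -5 with multiplicity 3.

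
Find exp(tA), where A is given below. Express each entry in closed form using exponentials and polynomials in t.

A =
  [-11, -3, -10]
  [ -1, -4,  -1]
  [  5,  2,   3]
e^{tA} =
  [t^2*exp(-4*t) - 7*t*exp(-4*t) + exp(-4*t), t^2*exp(-4*t)/2 - 3*t*exp(-4*t), 3*t^2*exp(-4*t)/2 - 10*t*exp(-4*t)]
  [t^2*exp(-4*t) - t*exp(-4*t), t^2*exp(-4*t)/2 + exp(-4*t), 3*t^2*exp(-4*t)/2 - t*exp(-4*t)]
  [-t^2*exp(-4*t) + 5*t*exp(-4*t), -t^2*exp(-4*t)/2 + 2*t*exp(-4*t), -3*t^2*exp(-4*t)/2 + 7*t*exp(-4*t) + exp(-4*t)]

Strategy: write A = P · J · P⁻¹ where J is a Jordan canonical form, so e^{tA} = P · e^{tJ} · P⁻¹, and e^{tJ} can be computed block-by-block.

A has Jordan form
J =
  [-4,  1,  0]
  [ 0, -4,  1]
  [ 0,  0, -4]
(up to reordering of blocks).

Per-block formulas:
  For a 3×3 Jordan block J_3(-4): exp(t · J_3(-4)) = e^(-4t)·(I + t·N + (t^2/2)·N^2), where N is the 3×3 nilpotent shift.

After assembling e^{tJ} and conjugating by P, we get:

e^{tA} =
  [t^2*exp(-4*t) - 7*t*exp(-4*t) + exp(-4*t), t^2*exp(-4*t)/2 - 3*t*exp(-4*t), 3*t^2*exp(-4*t)/2 - 10*t*exp(-4*t)]
  [t^2*exp(-4*t) - t*exp(-4*t), t^2*exp(-4*t)/2 + exp(-4*t), 3*t^2*exp(-4*t)/2 - t*exp(-4*t)]
  [-t^2*exp(-4*t) + 5*t*exp(-4*t), -t^2*exp(-4*t)/2 + 2*t*exp(-4*t), -3*t^2*exp(-4*t)/2 + 7*t*exp(-4*t) + exp(-4*t)]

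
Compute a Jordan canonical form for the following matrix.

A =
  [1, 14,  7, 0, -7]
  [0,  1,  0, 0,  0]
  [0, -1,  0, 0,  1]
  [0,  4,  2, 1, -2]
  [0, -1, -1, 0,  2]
J_2(1) ⊕ J_2(1) ⊕ J_1(1)

The characteristic polynomial is
  det(x·I − A) = x^5 - 5*x^4 + 10*x^3 - 10*x^2 + 5*x - 1 = (x - 1)^5

Eigenvalues and multiplicities (the geometric multiplicity of λ is n − rank(A − λI), which equals the number of Jordan blocks for λ):
  λ = 1: algebraic multiplicity = 5, geometric multiplicity = 3

Determining the block sizes for each eigenvalue:
  λ = 1: with am = 5 and gm = 3, the partition is not yet determined (e.g. several partitions of 5 into 3 parts exist). Let N = A − (1)·I. Computing rank(N^1) = 2, rank(N^2) = 0; the number of blocks of size ≥ j is rank(N^{j−1}) − rank(N^j), giving [3, 2]. So we have 2 block(s) of size 2, 1 block(s) of size 1 → block sizes [2, 2, 1]

Assembling the blocks gives a Jordan form
J =
  [1, 1, 0, 0, 0]
  [0, 1, 0, 0, 0]
  [0, 0, 1, 1, 0]
  [0, 0, 0, 1, 0]
  [0, 0, 0, 0, 1]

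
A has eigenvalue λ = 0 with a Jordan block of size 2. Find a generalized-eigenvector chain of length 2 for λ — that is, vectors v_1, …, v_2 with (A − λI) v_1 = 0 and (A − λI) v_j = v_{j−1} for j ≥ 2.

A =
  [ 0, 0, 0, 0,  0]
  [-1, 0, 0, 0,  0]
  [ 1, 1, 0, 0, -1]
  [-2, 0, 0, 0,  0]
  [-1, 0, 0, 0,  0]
A Jordan chain for λ = 0 of length 2:
v_1 = (0, -1, 1, -2, -1)ᵀ
v_2 = (1, 0, 0, 0, 0)ᵀ

Let N = A − (0)·I. We want v_2 with N^2 v_2 = 0 but N^1 v_2 ≠ 0; then v_{j-1} := N · v_j for j = 2, …, 2.

Pick v_2 = (1, 0, 0, 0, 0)ᵀ.
Then v_1 = N · v_2 = (0, -1, 1, -2, -1)ᵀ.

Sanity check: (A − (0)·I) v_1 = (0, 0, 0, 0, 0)ᵀ = 0. ✓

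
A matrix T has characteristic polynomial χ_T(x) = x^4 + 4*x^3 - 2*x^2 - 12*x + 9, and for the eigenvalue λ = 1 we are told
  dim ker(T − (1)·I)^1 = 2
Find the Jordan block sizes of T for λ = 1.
Block sizes for λ = 1: [1, 1]

From the dimensions of kernels of powers, the number of Jordan blocks of size at least j is d_j − d_{j−1} where d_j = dim ker(N^j) (with d_0 = 0). Computing the differences gives [2].
The number of blocks of size exactly k is (#blocks of size ≥ k) − (#blocks of size ≥ k + 1), so the partition is: 2 block(s) of size 1.
In nonincreasing order the block sizes are [1, 1].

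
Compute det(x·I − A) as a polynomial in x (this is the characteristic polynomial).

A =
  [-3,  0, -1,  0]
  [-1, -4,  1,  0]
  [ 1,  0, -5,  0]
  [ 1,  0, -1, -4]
x^4 + 16*x^3 + 96*x^2 + 256*x + 256

Expanding det(x·I − A) (e.g. by cofactor expansion or by noting that A is similar to its Jordan form J, which has the same characteristic polynomial as A) gives
  χ_A(x) = x^4 + 16*x^3 + 96*x^2 + 256*x + 256
which factors as (x + 4)^4. The eigenvalues (with algebraic multiplicities) are λ = -4 with multiplicity 4.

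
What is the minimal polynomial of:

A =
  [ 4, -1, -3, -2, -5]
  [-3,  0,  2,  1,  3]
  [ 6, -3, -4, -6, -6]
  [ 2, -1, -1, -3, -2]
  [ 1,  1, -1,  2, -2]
x^3 + 3*x^2 + 3*x + 1

The characteristic polynomial is χ_A(x) = (x + 1)^5, so the eigenvalues are known. The minimal polynomial is
  m_A(x) = Π_λ (x − λ)^{k_λ}
where k_λ is the size of the *largest* Jordan block for λ (equivalently, the smallest k with (A − λI)^k v = 0 for every generalised eigenvector v of λ).

  λ = -1: largest Jordan block has size 3, contributing (x + 1)^3

So m_A(x) = (x + 1)^3 = x^3 + 3*x^2 + 3*x + 1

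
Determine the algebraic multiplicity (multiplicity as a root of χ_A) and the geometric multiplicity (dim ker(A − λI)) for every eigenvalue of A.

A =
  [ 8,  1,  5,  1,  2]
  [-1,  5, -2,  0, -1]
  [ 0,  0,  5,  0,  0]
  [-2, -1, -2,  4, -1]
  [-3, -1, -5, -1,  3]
λ = 5: alg = 5, geom = 2

Step 1 — factor the characteristic polynomial to read off the algebraic multiplicities:
  χ_A(x) = (x - 5)^5

Step 2 — compute geometric multiplicities via the rank-nullity identity g(λ) = n − rank(A − λI):
  rank(A − (5)·I) = 3, so dim ker(A − (5)·I) = n − 3 = 2

Summary:
  λ = 5: algebraic multiplicity = 5, geometric multiplicity = 2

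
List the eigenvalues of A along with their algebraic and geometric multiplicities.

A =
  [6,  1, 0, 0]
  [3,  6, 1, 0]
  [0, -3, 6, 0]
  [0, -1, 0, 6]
λ = 6: alg = 4, geom = 2

Step 1 — factor the characteristic polynomial to read off the algebraic multiplicities:
  χ_A(x) = (x - 6)^4

Step 2 — compute geometric multiplicities via the rank-nullity identity g(λ) = n − rank(A − λI):
  rank(A − (6)·I) = 2, so dim ker(A − (6)·I) = n − 2 = 2

Summary:
  λ = 6: algebraic multiplicity = 4, geometric multiplicity = 2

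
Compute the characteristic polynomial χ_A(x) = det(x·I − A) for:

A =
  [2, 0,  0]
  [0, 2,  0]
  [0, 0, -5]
x^3 + x^2 - 16*x + 20

Expanding det(x·I − A) (e.g. by cofactor expansion or by noting that A is similar to its Jordan form J, which has the same characteristic polynomial as A) gives
  χ_A(x) = x^3 + x^2 - 16*x + 20
which factors as (x - 2)^2*(x + 5). The eigenvalues (with algebraic multiplicities) are λ = -5 with multiplicity 1, λ = 2 with multiplicity 2.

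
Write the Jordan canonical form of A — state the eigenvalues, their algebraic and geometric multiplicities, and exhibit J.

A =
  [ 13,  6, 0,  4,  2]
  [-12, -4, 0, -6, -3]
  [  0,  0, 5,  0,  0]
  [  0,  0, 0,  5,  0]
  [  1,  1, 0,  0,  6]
J_3(5) ⊕ J_1(5) ⊕ J_1(5)

The characteristic polynomial is
  det(x·I − A) = x^5 - 25*x^4 + 250*x^3 - 1250*x^2 + 3125*x - 3125 = (x - 5)^5

Eigenvalues and multiplicities (the geometric multiplicity of λ is n − rank(A − λI), which equals the number of Jordan blocks for λ):
  λ = 5: algebraic multiplicity = 5, geometric multiplicity = 3

Determining the block sizes for each eigenvalue:
  λ = 5: with am = 5 and gm = 3, the partition is not yet determined (e.g. several partitions of 5 into 3 parts exist). Let N = A − (5)·I. Computing rank(N^1) = 2, rank(N^2) = 1, rank(N^3) = 0; the number of blocks of size ≥ j is rank(N^{j−1}) − rank(N^j), giving [3, 1, 1]. So we have 1 block(s) of size 3, 2 block(s) of size 1 → block sizes [3, 1, 1]

Assembling the blocks gives a Jordan form
J =
  [5, 1, 0, 0, 0]
  [0, 5, 1, 0, 0]
  [0, 0, 5, 0, 0]
  [0, 0, 0, 5, 0]
  [0, 0, 0, 0, 5]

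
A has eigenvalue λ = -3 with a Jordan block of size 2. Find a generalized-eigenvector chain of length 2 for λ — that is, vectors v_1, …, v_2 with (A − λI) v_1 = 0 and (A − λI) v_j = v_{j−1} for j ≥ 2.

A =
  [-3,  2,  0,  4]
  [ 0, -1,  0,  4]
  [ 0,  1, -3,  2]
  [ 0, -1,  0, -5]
A Jordan chain for λ = -3 of length 2:
v_1 = (2, 2, 1, -1)ᵀ
v_2 = (0, 1, 0, 0)ᵀ

Let N = A − (-3)·I. We want v_2 with N^2 v_2 = 0 but N^1 v_2 ≠ 0; then v_{j-1} := N · v_j for j = 2, …, 2.

Pick v_2 = (0, 1, 0, 0)ᵀ.
Then v_1 = N · v_2 = (2, 2, 1, -1)ᵀ.

Sanity check: (A − (-3)·I) v_1 = (0, 0, 0, 0)ᵀ = 0. ✓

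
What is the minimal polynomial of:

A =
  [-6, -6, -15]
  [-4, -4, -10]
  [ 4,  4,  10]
x^2

The characteristic polynomial is χ_A(x) = x^3, so the eigenvalues are known. The minimal polynomial is
  m_A(x) = Π_λ (x − λ)^{k_λ}
where k_λ is the size of the *largest* Jordan block for λ (equivalently, the smallest k with (A − λI)^k v = 0 for every generalised eigenvector v of λ).

  λ = 0: largest Jordan block has size 2, contributing (x − 0)^2

So m_A(x) = x^2 = x^2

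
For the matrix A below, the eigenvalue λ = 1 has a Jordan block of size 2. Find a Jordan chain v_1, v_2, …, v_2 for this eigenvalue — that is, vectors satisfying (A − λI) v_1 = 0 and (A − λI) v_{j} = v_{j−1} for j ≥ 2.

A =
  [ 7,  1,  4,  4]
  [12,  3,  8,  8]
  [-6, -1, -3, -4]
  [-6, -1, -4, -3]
A Jordan chain for λ = 1 of length 2:
v_1 = (6, 12, -6, -6)ᵀ
v_2 = (1, 0, 0, 0)ᵀ

Let N = A − (1)·I. We want v_2 with N^2 v_2 = 0 but N^1 v_2 ≠ 0; then v_{j-1} := N · v_j for j = 2, …, 2.

Pick v_2 = (1, 0, 0, 0)ᵀ.
Then v_1 = N · v_2 = (6, 12, -6, -6)ᵀ.

Sanity check: (A − (1)·I) v_1 = (0, 0, 0, 0)ᵀ = 0. ✓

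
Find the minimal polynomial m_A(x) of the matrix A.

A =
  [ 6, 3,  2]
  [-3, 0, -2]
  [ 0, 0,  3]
x^2 - 6*x + 9

The characteristic polynomial is χ_A(x) = (x - 3)^3, so the eigenvalues are known. The minimal polynomial is
  m_A(x) = Π_λ (x − λ)^{k_λ}
where k_λ is the size of the *largest* Jordan block for λ (equivalently, the smallest k with (A − λI)^k v = 0 for every generalised eigenvector v of λ).

  λ = 3: largest Jordan block has size 2, contributing (x − 3)^2

So m_A(x) = (x - 3)^2 = x^2 - 6*x + 9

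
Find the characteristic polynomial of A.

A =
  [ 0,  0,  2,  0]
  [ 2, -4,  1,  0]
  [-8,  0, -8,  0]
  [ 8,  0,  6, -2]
x^4 + 14*x^3 + 72*x^2 + 160*x + 128

Expanding det(x·I − A) (e.g. by cofactor expansion or by noting that A is similar to its Jordan form J, which has the same characteristic polynomial as A) gives
  χ_A(x) = x^4 + 14*x^3 + 72*x^2 + 160*x + 128
which factors as (x + 2)*(x + 4)^3. The eigenvalues (with algebraic multiplicities) are λ = -4 with multiplicity 3, λ = -2 with multiplicity 1.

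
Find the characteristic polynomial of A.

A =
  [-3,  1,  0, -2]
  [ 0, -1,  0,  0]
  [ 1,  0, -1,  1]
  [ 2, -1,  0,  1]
x^4 + 4*x^3 + 6*x^2 + 4*x + 1

Expanding det(x·I − A) (e.g. by cofactor expansion or by noting that A is similar to its Jordan form J, which has the same characteristic polynomial as A) gives
  χ_A(x) = x^4 + 4*x^3 + 6*x^2 + 4*x + 1
which factors as (x + 1)^4. The eigenvalues (with algebraic multiplicities) are λ = -1 with multiplicity 4.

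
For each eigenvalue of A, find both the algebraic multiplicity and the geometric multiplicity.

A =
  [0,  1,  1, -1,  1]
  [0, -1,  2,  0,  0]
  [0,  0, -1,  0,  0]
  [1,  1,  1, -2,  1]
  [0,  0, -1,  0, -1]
λ = -1: alg = 5, geom = 3

Step 1 — factor the characteristic polynomial to read off the algebraic multiplicities:
  χ_A(x) = (x + 1)^5

Step 2 — compute geometric multiplicities via the rank-nullity identity g(λ) = n − rank(A − λI):
  rank(A − (-1)·I) = 2, so dim ker(A − (-1)·I) = n − 2 = 3

Summary:
  λ = -1: algebraic multiplicity = 5, geometric multiplicity = 3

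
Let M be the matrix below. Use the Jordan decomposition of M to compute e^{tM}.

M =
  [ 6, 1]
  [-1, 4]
e^{tM} =
  [t*exp(5*t) + exp(5*t), t*exp(5*t)]
  [-t*exp(5*t), -t*exp(5*t) + exp(5*t)]

Strategy: write M = P · J · P⁻¹ where J is a Jordan canonical form, so e^{tM} = P · e^{tJ} · P⁻¹, and e^{tJ} can be computed block-by-block.

M has Jordan form
J =
  [5, 1]
  [0, 5]
(up to reordering of blocks).

Per-block formulas:
  For a 2×2 Jordan block J_2(5): exp(t · J_2(5)) = e^(5t)·(I + t·N), where N is the 2×2 nilpotent shift.

After assembling e^{tJ} and conjugating by P, we get:

e^{tM} =
  [t*exp(5*t) + exp(5*t), t*exp(5*t)]
  [-t*exp(5*t), -t*exp(5*t) + exp(5*t)]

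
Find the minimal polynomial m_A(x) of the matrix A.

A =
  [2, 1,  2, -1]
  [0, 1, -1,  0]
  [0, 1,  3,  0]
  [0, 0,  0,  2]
x^3 - 6*x^2 + 12*x - 8

The characteristic polynomial is χ_A(x) = (x - 2)^4, so the eigenvalues are known. The minimal polynomial is
  m_A(x) = Π_λ (x − λ)^{k_λ}
where k_λ is the size of the *largest* Jordan block for λ (equivalently, the smallest k with (A − λI)^k v = 0 for every generalised eigenvector v of λ).

  λ = 2: largest Jordan block has size 3, contributing (x − 2)^3

So m_A(x) = (x - 2)^3 = x^3 - 6*x^2 + 12*x - 8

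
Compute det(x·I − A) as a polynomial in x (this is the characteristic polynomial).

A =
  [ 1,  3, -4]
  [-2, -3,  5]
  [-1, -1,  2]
x^3

Expanding det(x·I − A) (e.g. by cofactor expansion or by noting that A is similar to its Jordan form J, which has the same characteristic polynomial as A) gives
  χ_A(x) = x^3
which factors as x^3. The eigenvalues (with algebraic multiplicities) are λ = 0 with multiplicity 3.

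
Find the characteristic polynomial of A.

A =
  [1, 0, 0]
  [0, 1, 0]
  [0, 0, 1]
x^3 - 3*x^2 + 3*x - 1

Expanding det(x·I − A) (e.g. by cofactor expansion or by noting that A is similar to its Jordan form J, which has the same characteristic polynomial as A) gives
  χ_A(x) = x^3 - 3*x^2 + 3*x - 1
which factors as (x - 1)^3. The eigenvalues (with algebraic multiplicities) are λ = 1 with multiplicity 3.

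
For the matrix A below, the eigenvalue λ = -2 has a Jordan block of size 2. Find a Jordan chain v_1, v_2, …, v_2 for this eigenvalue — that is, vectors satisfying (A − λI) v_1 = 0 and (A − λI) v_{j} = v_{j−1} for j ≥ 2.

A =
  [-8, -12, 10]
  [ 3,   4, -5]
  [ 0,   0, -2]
A Jordan chain for λ = -2 of length 2:
v_1 = (-6, 3, 0)ᵀ
v_2 = (1, 0, 0)ᵀ

Let N = A − (-2)·I. We want v_2 with N^2 v_2 = 0 but N^1 v_2 ≠ 0; then v_{j-1} := N · v_j for j = 2, …, 2.

Pick v_2 = (1, 0, 0)ᵀ.
Then v_1 = N · v_2 = (-6, 3, 0)ᵀ.

Sanity check: (A − (-2)·I) v_1 = (0, 0, 0)ᵀ = 0. ✓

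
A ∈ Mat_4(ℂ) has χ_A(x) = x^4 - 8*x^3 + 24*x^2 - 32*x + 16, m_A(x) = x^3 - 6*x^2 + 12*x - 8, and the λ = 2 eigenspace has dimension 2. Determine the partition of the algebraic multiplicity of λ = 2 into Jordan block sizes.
Block sizes for λ = 2: [3, 1]

Step 1 — from the characteristic polynomial, algebraic multiplicity of λ = 2 is 4. From dim ker(A − (2)·I) = 2, there are exactly 2 Jordan blocks for λ = 2.
Step 2 — from the minimal polynomial, the factor (x − 2)^3 tells us the largest block for λ = 2 has size 3.
Step 3 — with total size 4, 2 blocks, and largest block 3, the block sizes (in nonincreasing order) are [3, 1].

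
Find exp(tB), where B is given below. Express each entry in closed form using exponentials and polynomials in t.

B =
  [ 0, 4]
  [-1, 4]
e^{tB} =
  [-2*t*exp(2*t) + exp(2*t), 4*t*exp(2*t)]
  [-t*exp(2*t), 2*t*exp(2*t) + exp(2*t)]

Strategy: write B = P · J · P⁻¹ where J is a Jordan canonical form, so e^{tB} = P · e^{tJ} · P⁻¹, and e^{tJ} can be computed block-by-block.

B has Jordan form
J =
  [2, 1]
  [0, 2]
(up to reordering of blocks).

Per-block formulas:
  For a 2×2 Jordan block J_2(2): exp(t · J_2(2)) = e^(2t)·(I + t·N), where N is the 2×2 nilpotent shift.

After assembling e^{tJ} and conjugating by P, we get:

e^{tB} =
  [-2*t*exp(2*t) + exp(2*t), 4*t*exp(2*t)]
  [-t*exp(2*t), 2*t*exp(2*t) + exp(2*t)]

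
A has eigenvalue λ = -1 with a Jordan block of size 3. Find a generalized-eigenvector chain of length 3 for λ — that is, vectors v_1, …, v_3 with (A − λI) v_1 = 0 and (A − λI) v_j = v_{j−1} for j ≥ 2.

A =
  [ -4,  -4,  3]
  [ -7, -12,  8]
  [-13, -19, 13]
A Jordan chain for λ = -1 of length 3:
v_1 = (-2, -6, -10)ᵀ
v_2 = (-3, -7, -13)ᵀ
v_3 = (1, 0, 0)ᵀ

Let N = A − (-1)·I. We want v_3 with N^3 v_3 = 0 but N^2 v_3 ≠ 0; then v_{j-1} := N · v_j for j = 3, …, 2.

Pick v_3 = (1, 0, 0)ᵀ.
Then v_2 = N · v_3 = (-3, -7, -13)ᵀ.
Then v_1 = N · v_2 = (-2, -6, -10)ᵀ.

Sanity check: (A − (-1)·I) v_1 = (0, 0, 0)ᵀ = 0. ✓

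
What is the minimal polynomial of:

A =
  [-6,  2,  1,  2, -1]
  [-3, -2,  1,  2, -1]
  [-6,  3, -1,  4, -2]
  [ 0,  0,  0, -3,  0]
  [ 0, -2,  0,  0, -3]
x^3 + 9*x^2 + 27*x + 27

The characteristic polynomial is χ_A(x) = (x + 3)^5, so the eigenvalues are known. The minimal polynomial is
  m_A(x) = Π_λ (x − λ)^{k_λ}
where k_λ is the size of the *largest* Jordan block for λ (equivalently, the smallest k with (A − λI)^k v = 0 for every generalised eigenvector v of λ).

  λ = -3: largest Jordan block has size 3, contributing (x + 3)^3

So m_A(x) = (x + 3)^3 = x^3 + 9*x^2 + 27*x + 27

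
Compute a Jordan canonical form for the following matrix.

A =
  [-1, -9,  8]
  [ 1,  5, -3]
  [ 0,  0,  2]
J_3(2)

The characteristic polynomial is
  det(x·I − A) = x^3 - 6*x^2 + 12*x - 8 = (x - 2)^3

Eigenvalues and multiplicities (the geometric multiplicity of λ is n − rank(A − λI), which equals the number of Jordan blocks for λ):
  λ = 2: algebraic multiplicity = 3, geometric multiplicity = 1

Determining the block sizes for each eigenvalue:
  λ = 2: one block (gm = 1), so the single block has size am = 3 → block sizes [3]

Assembling the blocks gives a Jordan form
J =
  [2, 1, 0]
  [0, 2, 1]
  [0, 0, 2]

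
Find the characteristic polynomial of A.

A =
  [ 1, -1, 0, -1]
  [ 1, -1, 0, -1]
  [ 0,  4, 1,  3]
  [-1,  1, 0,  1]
x^4 - 2*x^3 + x^2

Expanding det(x·I − A) (e.g. by cofactor expansion or by noting that A is similar to its Jordan form J, which has the same characteristic polynomial as A) gives
  χ_A(x) = x^4 - 2*x^3 + x^2
which factors as x^2*(x - 1)^2. The eigenvalues (with algebraic multiplicities) are λ = 0 with multiplicity 2, λ = 1 with multiplicity 2.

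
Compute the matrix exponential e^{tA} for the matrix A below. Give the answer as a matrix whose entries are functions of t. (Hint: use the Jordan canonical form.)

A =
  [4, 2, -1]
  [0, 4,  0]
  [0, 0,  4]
e^{tA} =
  [exp(4*t), 2*t*exp(4*t), -t*exp(4*t)]
  [0, exp(4*t), 0]
  [0, 0, exp(4*t)]

Strategy: write A = P · J · P⁻¹ where J is a Jordan canonical form, so e^{tA} = P · e^{tJ} · P⁻¹, and e^{tJ} can be computed block-by-block.

A has Jordan form
J =
  [4, 1, 0]
  [0, 4, 0]
  [0, 0, 4]
(up to reordering of blocks).

Per-block formulas:
  For a 2×2 Jordan block J_2(4): exp(t · J_2(4)) = e^(4t)·(I + t·N), where N is the 2×2 nilpotent shift.
  For a 1×1 block at λ = 4: exp(t · [4]) = [e^(4t)].

After assembling e^{tJ} and conjugating by P, we get:

e^{tA} =
  [exp(4*t), 2*t*exp(4*t), -t*exp(4*t)]
  [0, exp(4*t), 0]
  [0, 0, exp(4*t)]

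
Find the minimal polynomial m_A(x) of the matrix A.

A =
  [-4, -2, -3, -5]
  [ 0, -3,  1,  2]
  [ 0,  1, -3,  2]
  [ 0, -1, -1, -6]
x^2 + 8*x + 16

The characteristic polynomial is χ_A(x) = (x + 4)^4, so the eigenvalues are known. The minimal polynomial is
  m_A(x) = Π_λ (x − λ)^{k_λ}
where k_λ is the size of the *largest* Jordan block for λ (equivalently, the smallest k with (A − λI)^k v = 0 for every generalised eigenvector v of λ).

  λ = -4: largest Jordan block has size 2, contributing (x + 4)^2

So m_A(x) = (x + 4)^2 = x^2 + 8*x + 16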